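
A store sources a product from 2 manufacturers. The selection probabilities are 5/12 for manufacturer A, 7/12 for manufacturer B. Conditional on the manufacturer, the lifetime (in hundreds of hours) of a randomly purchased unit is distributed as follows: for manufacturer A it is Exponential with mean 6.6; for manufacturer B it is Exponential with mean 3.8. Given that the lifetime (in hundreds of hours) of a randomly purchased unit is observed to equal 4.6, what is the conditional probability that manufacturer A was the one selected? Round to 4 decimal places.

0.4073

Likelihoods f(4.6 | ·): A: 0.0754685; B: 0.0784317.
Posterior ∝ prior × likelihood. Numerator for A: 0.416667·0.0754685 = 0.0314452.
Normalizing constant: 0.416667·0.0754685 + 0.583333·0.0784317 = 0.077197.
P(A | observation) = 0.0314452 / 0.077197 = 0.407337.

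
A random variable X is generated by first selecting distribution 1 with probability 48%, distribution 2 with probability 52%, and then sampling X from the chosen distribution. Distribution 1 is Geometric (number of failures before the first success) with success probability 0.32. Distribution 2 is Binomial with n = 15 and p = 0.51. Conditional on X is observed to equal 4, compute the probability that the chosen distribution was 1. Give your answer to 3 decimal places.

0.636

Likelihoods P(X=4 | ·): 1: 0.0684204; 2: 0.0361052.
Posterior ∝ prior × likelihood. Numerator for 1: 0.48·0.0684204 = 0.0328418.
Normalizing constant: 0.48·0.0684204 + 0.52·0.0361052 = 0.0516165.
P(1 | observation) = 0.0328418 / 0.0516165 = 0.636265.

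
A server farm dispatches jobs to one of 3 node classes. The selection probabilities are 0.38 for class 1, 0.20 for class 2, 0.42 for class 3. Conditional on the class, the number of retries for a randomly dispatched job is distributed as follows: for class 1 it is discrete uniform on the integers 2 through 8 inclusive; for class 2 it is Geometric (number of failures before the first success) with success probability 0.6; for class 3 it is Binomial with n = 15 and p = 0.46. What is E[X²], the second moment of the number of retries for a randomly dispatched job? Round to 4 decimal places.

32.8922

For each component E[X²] = Var + (mean)², giving 1: 29; 2: 1.55556; 3: 51.336.
Overall E[X²] = 0.38·29 + 0.2·1.55556 + 0.42·51.336 = 32.8922.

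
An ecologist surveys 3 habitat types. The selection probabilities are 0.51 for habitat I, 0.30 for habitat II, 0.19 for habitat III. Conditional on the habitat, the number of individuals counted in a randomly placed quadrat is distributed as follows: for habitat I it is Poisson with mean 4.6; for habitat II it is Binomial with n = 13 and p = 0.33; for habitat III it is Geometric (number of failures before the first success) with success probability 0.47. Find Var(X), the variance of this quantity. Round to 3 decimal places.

Per component, I: μ=4.6, E[X²]=25.76; II: μ=4.29, E[X²]=21.2784; III: μ=1.12766, E[X²]=3.67089.
E[X] = 0.51·4.6 + 0.3·4.29 + 0.19·1.12766 = 3.84726.
E[X²] = 0.51·25.76 + 0.3·21.2784 + 0.19·3.67089 = 20.2186.
Var(X) = E[X²] − (E[X])² = 20.2186 − 14.8014 = 5.41722.

5.417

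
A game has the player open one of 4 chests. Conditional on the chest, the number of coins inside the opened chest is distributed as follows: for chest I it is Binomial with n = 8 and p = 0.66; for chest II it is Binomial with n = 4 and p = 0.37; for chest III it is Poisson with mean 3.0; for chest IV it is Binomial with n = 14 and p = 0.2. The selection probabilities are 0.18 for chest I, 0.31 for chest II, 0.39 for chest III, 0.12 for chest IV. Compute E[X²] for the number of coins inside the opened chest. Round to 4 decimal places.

12.1989

For each component E[X²] = Var + (mean)², giving I: 29.6736; II: 3.1228; III: 12; IV: 10.08.
Overall E[X²] = 0.18·29.6736 + 0.31·3.1228 + 0.39·12 + 0.12·10.08 = 12.1989.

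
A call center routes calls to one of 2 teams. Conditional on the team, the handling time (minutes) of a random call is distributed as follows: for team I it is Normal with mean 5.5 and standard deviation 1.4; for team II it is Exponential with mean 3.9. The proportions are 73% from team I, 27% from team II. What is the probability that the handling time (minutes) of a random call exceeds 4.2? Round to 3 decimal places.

0.693

Conditional on each team, P(X > 4.2): I: 0.823444; II: 0.340642.
By total probability, P(X > 4.2) = 0.73·0.823444 + 0.27·0.340642 = 0.693088.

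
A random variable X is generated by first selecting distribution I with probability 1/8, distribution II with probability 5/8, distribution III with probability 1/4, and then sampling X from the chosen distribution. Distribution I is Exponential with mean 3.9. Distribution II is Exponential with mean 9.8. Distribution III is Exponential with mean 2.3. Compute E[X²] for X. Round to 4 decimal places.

126.4975

For each component E[X²] = Var + (mean)², giving I: 30.42; II: 192.08; III: 10.58.
Overall E[X²] = 0.125·30.42 + 0.625·192.08 + 0.25·10.58 = 126.498.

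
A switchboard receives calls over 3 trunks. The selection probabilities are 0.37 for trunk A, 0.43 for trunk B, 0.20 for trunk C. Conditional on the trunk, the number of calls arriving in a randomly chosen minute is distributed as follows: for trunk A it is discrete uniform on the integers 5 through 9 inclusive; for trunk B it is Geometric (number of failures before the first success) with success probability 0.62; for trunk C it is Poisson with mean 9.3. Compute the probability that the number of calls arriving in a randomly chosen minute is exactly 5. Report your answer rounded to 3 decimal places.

0.087

Conditional on each trunk, P(X = 5): A: 0.2; B: 0.00491258; C: 0.0530023.
By total probability, P(X = 5) = 0.37·0.2 + 0.43·0.00491258 + 0.2·0.0530023 = 0.0867129.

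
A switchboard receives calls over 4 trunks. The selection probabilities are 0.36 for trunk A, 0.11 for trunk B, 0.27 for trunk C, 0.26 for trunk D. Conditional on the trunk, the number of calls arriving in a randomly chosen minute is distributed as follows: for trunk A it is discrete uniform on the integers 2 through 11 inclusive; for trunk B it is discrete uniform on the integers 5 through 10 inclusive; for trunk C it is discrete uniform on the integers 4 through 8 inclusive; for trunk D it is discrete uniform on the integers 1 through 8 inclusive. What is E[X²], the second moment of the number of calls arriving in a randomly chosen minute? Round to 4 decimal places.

For each component E[X²] = Var + (mean)², giving A: 50.5; B: 59.1667; C: 38; D: 25.5.
Overall E[X²] = 0.36·50.5 + 0.11·59.1667 + 0.27·38 + 0.26·25.5 = 41.5783.

41.5783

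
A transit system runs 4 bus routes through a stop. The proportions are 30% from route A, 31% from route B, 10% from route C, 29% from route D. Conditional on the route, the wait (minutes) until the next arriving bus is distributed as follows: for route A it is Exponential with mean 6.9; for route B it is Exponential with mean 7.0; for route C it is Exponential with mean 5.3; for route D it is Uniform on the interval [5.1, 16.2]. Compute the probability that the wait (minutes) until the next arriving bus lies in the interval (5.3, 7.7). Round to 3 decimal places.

0.159

Conditional on each route, P(5.3 < X < 7.7): A: 0.13628; B: 0.136133; C: 0.133972; D: 0.216216.
By total probability, P(5.3 < X < 7.7) = 0.3·0.13628 + 0.31·0.136133 + 0.1·0.133972 + 0.29·0.216216 = 0.159185.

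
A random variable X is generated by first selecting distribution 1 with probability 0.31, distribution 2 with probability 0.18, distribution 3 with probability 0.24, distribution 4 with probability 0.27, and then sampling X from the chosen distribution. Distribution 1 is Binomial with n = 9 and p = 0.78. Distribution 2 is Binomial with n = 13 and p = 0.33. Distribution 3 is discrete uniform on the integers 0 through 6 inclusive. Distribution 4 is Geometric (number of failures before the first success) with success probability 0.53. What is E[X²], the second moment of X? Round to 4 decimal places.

23.3699

For each component E[X²] = Var + (mean)², giving 1: 50.8248; 2: 21.2784; 3: 13; 4: 2.45959.
Overall E[X²] = 0.31·50.8248 + 0.18·21.2784 + 0.24·13 + 0.27·2.45959 = 23.3699.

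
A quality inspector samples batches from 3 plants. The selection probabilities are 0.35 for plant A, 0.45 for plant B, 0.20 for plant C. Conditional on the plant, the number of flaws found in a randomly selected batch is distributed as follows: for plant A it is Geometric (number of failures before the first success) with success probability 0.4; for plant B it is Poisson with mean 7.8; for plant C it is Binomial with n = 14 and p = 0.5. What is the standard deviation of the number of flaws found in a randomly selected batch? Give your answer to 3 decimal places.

Per component, A: μ=1.5, E[X²]=6; B: μ=7.8, E[X²]=68.64; C: μ=7, E[X²]=52.5.
E[X] = 0.35·1.5 + 0.45·7.8 + 0.2·7 = 5.435.
E[X²] = 0.35·6 + 0.45·68.64 + 0.2·52.5 = 43.488.
Var(X) = E[X²] − (E[X])² = 43.488 − 29.5392 = 13.9488.
SD(X) = √13.9488 = 3.73481.

3.735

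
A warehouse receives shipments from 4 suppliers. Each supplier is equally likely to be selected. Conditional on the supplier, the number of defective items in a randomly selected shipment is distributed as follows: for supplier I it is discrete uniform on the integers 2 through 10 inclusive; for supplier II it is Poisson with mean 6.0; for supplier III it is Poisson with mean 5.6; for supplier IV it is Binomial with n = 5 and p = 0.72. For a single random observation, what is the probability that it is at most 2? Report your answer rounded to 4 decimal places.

0.0983

Conditional on each supplier, P(X ≤ 2): I: 0.111111; II: 0.0619688; III: 0.0823884; IV: 0.137648.
By total probability, P(X ≤ 2) = 0.25·0.111111 + 0.25·0.0619688 + 0.25·0.0823884 + 0.25·0.137648 = 0.098279.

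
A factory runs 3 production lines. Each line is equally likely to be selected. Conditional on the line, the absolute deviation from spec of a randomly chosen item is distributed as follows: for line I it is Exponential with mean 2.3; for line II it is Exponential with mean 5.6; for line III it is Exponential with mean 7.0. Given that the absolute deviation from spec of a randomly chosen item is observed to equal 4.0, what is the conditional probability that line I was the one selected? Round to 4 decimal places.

0.3124

Likelihoods f(4.0 | ·): I: 0.0763796; II: 0.0874182; III: 0.080674.
Posterior ∝ prior × likelihood. Numerator for I: 0.333333·0.0763796 = 0.0254599.
Normalizing constant: 0.333333·0.0763796 + 0.333333·0.0874182 + 0.333333·0.080674 = 0.0814906.
P(I | observation) = 0.0254599 / 0.0814906 = 0.312427.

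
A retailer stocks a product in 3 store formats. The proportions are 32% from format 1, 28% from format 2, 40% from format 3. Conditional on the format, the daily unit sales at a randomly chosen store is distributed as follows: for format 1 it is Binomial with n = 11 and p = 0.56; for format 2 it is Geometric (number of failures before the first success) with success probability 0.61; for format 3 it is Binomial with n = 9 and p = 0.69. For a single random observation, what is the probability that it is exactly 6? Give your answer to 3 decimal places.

0.184

Conditional on each format, P(X = 6): 1: 0.234981; 2: 0.00214643; 3: 0.270059.
By total probability, P(X = 6) = 0.32·0.234981 + 0.28·0.00214643 + 0.4·0.270059 = 0.183819.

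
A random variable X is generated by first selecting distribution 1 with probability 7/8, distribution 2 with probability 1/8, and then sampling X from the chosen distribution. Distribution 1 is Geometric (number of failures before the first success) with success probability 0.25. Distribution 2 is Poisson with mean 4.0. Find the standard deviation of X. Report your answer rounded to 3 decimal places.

Per component, 1: μ=3, E[X²]=21; 2: μ=4, E[X²]=20.
E[X] = 0.875·3 + 0.125·4 = 3.125.
E[X²] = 0.875·21 + 0.125·20 = 20.875.
Var(X) = E[X²] − (E[X])² = 20.875 − 9.76562 = 11.1094.
SD(X) = √11.1094 = 3.33307.

3.333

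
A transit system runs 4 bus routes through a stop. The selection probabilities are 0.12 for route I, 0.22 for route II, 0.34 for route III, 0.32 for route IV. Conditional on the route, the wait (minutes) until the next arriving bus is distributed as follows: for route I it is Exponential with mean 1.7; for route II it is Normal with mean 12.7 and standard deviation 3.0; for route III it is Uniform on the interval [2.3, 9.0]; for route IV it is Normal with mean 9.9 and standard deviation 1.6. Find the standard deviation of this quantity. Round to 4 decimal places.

Per component, I: μ=1.7, E[X²]=5.78; II: μ=12.7, E[X²]=170.29; III: μ=5.65, E[X²]=35.6633; IV: μ=9.9, E[X²]=100.57.
E[X] = 0.12·1.7 + 0.22·12.7 + 0.34·5.65 + 0.32·9.9 = 8.087.
E[X²] = 0.12·5.78 + 0.22·170.29 + 0.34·35.6633 + 0.32·100.57 = 82.4653.
Var(X) = E[X²] − (E[X])² = 82.4653 − 65.3996 = 17.0658.
SD(X) = √17.0658 = 4.13107.

4.1311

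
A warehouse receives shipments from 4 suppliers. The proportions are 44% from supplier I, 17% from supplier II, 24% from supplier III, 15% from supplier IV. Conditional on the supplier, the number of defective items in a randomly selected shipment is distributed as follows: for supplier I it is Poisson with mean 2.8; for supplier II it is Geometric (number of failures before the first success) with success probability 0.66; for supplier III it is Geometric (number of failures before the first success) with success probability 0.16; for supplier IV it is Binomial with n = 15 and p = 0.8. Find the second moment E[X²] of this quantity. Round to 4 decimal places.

41.3094

For each component E[X²] = Var + (mean)², giving I: 10.64; II: 1.04591; III: 60.375; IV: 146.4.
Overall E[X²] = 0.44·10.64 + 0.17·1.04591 + 0.24·60.375 + 0.15·146.4 = 41.3094.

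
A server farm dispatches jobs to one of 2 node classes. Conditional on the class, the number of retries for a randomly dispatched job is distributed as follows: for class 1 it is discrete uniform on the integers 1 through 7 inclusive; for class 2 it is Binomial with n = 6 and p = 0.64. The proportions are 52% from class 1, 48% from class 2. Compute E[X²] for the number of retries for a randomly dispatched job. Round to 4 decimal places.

For each component E[X²] = Var + (mean)², giving 1: 20; 2: 16.128.
Overall E[X²] = 0.52·20 + 0.48·16.128 = 18.1414.

18.1414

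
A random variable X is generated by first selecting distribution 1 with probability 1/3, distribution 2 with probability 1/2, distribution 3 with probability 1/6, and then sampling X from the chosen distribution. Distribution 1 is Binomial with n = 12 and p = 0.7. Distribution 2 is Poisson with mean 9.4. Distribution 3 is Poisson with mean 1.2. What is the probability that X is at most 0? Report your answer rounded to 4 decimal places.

Conditional on each component, P(X ≤ 0): 1: 5.31441e-07; 2: 8.27241e-05; 3: 0.301194.
By total probability, P(X ≤ 0) = 0.333333·5.31441e-07 + 0.5·8.27241e-05 + 0.166667·0.301194 = 0.0502406.

0.0502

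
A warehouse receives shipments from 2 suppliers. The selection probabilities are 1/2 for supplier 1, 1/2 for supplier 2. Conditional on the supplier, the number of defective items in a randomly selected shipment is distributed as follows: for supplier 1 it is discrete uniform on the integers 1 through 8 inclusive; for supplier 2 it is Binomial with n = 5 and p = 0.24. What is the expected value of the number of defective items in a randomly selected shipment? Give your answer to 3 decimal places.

Component means — 1: 4.5; 2: 1.2.
E[X] = 0.5·4.5 + 0.5·1.2 = 2.85.

2.850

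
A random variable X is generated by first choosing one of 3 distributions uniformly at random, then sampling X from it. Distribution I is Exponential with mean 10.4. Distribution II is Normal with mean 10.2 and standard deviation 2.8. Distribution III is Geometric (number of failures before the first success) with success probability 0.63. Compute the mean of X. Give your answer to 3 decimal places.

Component means — I: 10.4; II: 10.2; III: 0.587302.
E[X] = 0.333333·10.4 + 0.333333·10.2 + 0.333333·0.587302 = 7.06243.

7.062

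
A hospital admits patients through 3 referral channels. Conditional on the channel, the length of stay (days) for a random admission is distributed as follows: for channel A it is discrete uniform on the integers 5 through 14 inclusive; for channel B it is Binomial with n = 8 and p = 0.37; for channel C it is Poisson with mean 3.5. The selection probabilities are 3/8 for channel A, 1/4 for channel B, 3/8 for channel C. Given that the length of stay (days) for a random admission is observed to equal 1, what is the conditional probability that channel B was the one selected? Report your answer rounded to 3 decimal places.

Likelihoods P(X=1 | ·): A: 0; B: 0.116594; C: 0.105691.
Posterior ∝ prior × likelihood. Numerator for B: 0.25·0.116594 = 0.0291485.
Normalizing constant: 0.375·0 + 0.25·0.116594 + 0.375·0.105691 = 0.0687825.
P(B | observation) = 0.0291485 / 0.0687825 = 0.423777.

0.424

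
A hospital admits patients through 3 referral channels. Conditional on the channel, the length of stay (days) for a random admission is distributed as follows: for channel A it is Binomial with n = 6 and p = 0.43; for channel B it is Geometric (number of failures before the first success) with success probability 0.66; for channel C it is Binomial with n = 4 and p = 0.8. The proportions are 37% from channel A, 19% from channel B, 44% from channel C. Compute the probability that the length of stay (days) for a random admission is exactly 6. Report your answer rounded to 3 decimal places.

0.003

Conditional on each channel, P(X = 6): A: 0.00632136; B: 0.00101957; C: 0.
By total probability, P(X = 6) = 0.37·0.00632136 + 0.19·0.00101957 + 0.44·0 = 0.00253262.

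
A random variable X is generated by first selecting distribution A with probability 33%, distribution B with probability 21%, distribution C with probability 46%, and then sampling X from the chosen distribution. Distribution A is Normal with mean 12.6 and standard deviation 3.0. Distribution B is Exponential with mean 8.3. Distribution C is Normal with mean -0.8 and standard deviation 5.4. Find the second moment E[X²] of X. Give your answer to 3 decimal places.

98.003

For each component E[X²] = Var + (mean)², giving A: 167.76; B: 137.78; C: 29.8.
Overall E[X²] = 0.33·167.76 + 0.21·137.78 + 0.46·29.8 = 98.0026.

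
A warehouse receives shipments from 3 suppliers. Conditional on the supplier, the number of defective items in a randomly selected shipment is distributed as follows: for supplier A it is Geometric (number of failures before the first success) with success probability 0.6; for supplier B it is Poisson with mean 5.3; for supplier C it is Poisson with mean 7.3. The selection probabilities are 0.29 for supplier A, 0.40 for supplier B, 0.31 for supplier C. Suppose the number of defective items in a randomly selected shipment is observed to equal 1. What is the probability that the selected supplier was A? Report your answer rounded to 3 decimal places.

Likelihoods P(X=1 | ·): A: 0.24; B: 0.0264554; C: 0.00493143.
Posterior ∝ prior × likelihood. Numerator for A: 0.29·0.24 = 0.0696.
Normalizing constant: 0.29·0.24 + 0.4·0.0264554 + 0.31·0.00493143 = 0.0817109.
P(A | observation) = 0.0696 / 0.0817109 = 0.851783.

0.852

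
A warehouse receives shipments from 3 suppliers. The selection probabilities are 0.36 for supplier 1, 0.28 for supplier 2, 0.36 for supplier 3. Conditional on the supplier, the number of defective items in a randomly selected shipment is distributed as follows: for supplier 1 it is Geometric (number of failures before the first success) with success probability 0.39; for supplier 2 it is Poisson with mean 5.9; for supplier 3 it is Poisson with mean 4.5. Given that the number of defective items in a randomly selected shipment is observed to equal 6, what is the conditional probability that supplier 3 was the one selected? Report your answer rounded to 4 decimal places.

0.4692

Likelihoods P(X=6 | ·): 1: 0.0200929; 2: 0.160488; 3: 0.12812.
Posterior ∝ prior × likelihood. Numerator for 3: 0.36·0.12812 = 0.0461233.
Normalizing constant: 0.36·0.0200929 + 0.28·0.160488 + 0.36·0.12812 = 0.0982933.
P(3 | observation) = 0.0461233 / 0.0982933 = 0.469241.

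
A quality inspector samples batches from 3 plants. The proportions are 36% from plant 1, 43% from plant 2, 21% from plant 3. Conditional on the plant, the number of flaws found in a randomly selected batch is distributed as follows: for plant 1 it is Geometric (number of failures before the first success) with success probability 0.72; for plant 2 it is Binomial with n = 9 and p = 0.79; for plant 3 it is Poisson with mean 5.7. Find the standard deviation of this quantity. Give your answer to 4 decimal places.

3.3672

Per component, 1: μ=0.388889, E[X²]=0.691358; 2: μ=7.11, E[X²]=52.0452; 3: μ=5.7, E[X²]=38.19.
E[X] = 0.36·0.388889 + 0.43·7.11 + 0.21·5.7 = 4.3943.
E[X²] = 0.36·0.691358 + 0.43·52.0452 + 0.21·38.19 = 30.6482.
Var(X) = E[X²] − (E[X])² = 30.6482 − 19.3099 = 11.3384.
SD(X) = √11.3384 = 3.36725.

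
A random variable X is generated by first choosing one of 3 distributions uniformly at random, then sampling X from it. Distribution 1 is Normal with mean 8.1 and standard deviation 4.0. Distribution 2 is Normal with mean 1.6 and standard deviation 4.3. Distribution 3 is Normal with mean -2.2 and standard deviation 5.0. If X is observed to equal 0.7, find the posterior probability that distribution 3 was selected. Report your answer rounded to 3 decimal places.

Likelihoods f(0.7 | ·): 1: 0.0180162; 2: 0.0907672; 3: 0.067436.
Posterior ∝ prior × likelihood. Numerator for 3: 0.333333·0.067436 = 0.0224787.
Normalizing constant: 0.333333·0.0180162 + 0.333333·0.0907672 + 0.333333·0.067436 = 0.0587398.
P(3 | observation) = 0.0224787 / 0.0587398 = 0.382682.

0.383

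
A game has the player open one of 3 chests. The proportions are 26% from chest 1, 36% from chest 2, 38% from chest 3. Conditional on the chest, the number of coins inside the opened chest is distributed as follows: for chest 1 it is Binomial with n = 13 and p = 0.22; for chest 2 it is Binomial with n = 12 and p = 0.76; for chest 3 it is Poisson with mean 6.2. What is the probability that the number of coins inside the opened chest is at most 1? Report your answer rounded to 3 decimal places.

Conditional on each chest, P(X ≤ 1): 1: 0.184602; 2: 1.42429e-06; 3: 0.0146119.
By total probability, P(X ≤ 1) = 0.26·0.184602 + 0.36·1.42429e-06 + 0.38·0.0146119 = 0.0535496.

0.054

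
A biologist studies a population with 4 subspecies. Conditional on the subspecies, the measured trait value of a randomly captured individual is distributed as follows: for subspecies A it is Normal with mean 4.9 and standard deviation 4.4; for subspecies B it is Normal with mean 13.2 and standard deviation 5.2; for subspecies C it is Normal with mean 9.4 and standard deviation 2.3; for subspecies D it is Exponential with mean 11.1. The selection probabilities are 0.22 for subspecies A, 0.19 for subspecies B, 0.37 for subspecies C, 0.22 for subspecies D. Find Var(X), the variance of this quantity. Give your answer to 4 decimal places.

46.2835

Per component, A: μ=4.9, E[X²]=43.37; B: μ=13.2, E[X²]=201.28; C: μ=9.4, E[X²]=93.65; D: μ=11.1, E[X²]=246.42.
E[X] = 0.22·4.9 + 0.19·13.2 + 0.37·9.4 + 0.22·11.1 = 9.506.
E[X²] = 0.22·43.37 + 0.19·201.28 + 0.37·93.65 + 0.22·246.42 = 136.647.
Var(X) = E[X²] − (E[X])² = 136.647 − 90.364 = 46.2835.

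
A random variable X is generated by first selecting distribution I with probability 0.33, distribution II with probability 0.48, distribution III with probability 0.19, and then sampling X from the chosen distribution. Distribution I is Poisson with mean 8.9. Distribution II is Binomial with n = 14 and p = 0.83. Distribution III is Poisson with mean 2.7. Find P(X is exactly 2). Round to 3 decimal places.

Conditional on each component, P(X = 2): I: 0.00540168; II: 3.65245e-08; III: 0.244964.
By total probability, P(X = 2) = 0.33·0.00540168 + 0.48·3.65245e-08 + 0.19·0.244964 = 0.0483258.

0.048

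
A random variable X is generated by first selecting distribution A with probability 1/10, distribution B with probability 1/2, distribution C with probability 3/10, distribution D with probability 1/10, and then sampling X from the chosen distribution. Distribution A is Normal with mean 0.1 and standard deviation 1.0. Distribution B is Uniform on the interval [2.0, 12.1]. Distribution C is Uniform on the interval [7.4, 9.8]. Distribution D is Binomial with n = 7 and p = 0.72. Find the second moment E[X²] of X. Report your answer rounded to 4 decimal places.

54.2159

For each component E[X²] = Var + (mean)², giving A: 1.01; B: 58.2033; C: 74.44; D: 26.8128.
Overall E[X²] = 0.1·1.01 + 0.5·58.2033 + 0.3·74.44 + 0.1·26.8128 = 54.2159.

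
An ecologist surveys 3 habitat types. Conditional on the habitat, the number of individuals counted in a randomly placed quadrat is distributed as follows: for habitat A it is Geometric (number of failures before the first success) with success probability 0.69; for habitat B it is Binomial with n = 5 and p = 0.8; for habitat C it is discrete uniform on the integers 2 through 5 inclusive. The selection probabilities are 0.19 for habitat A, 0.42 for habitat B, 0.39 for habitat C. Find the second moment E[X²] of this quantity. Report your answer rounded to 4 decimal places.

12.4831

For each component E[X²] = Var + (mean)², giving A: 0.852972; B: 16.8; C: 13.5.
Overall E[X²] = 0.19·0.852972 + 0.42·16.8 + 0.39·13.5 = 12.4831.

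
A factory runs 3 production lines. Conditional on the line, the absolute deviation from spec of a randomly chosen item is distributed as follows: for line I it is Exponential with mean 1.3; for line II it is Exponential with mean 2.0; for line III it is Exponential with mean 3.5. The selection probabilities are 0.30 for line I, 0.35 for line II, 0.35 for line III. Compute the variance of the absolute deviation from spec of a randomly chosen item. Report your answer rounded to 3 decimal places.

Per component, I: μ=1.3, E[X²]=3.38; II: μ=2, E[X²]=8; III: μ=3.5, E[X²]=24.5.
E[X] = 0.3·1.3 + 0.35·2 + 0.35·3.5 = 2.315.
E[X²] = 0.3·3.38 + 0.35·8 + 0.35·24.5 = 12.389.
Var(X) = E[X²] − (E[X])² = 12.389 − 5.35922 = 7.02977.

7.030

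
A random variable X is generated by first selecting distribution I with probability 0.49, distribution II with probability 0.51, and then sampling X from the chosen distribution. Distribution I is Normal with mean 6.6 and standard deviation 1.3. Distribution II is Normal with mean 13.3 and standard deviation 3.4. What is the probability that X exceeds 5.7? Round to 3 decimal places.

Conditional on each component, P(X > 5.7): I: 0.755628; II: 0.987301.
By total probability, P(X > 5.7) = 0.49·0.755628 + 0.51·0.987301 = 0.873781.

0.874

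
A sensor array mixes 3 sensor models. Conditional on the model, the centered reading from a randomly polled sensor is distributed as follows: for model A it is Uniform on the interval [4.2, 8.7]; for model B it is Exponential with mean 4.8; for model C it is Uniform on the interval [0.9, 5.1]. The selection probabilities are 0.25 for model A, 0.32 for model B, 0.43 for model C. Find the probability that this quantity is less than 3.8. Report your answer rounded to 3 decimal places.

Conditional on each model, P(X < 3.8): A: 0; B: 0.546911; C: 0.690476.
By total probability, P(X < 3.8) = 0.25·0 + 0.32·0.546911 + 0.43·0.690476 = 0.471916.

0.472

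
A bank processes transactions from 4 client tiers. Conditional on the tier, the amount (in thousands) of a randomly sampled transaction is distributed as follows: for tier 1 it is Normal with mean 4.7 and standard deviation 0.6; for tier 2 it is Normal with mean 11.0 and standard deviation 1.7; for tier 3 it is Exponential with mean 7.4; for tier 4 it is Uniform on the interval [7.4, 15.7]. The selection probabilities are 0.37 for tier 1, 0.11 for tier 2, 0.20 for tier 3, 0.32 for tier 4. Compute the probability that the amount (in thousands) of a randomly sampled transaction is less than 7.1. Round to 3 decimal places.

Conditional on each tier, P(X < 7.1): 1: 0.999968; 2: 0.0108919; 3: 0.6169; 4: 0.
By total probability, P(X < 7.1) = 0.37·0.999968 + 0.11·0.0108919 + 0.2·0.6169 + 0.32·0 = 0.494566.

0.495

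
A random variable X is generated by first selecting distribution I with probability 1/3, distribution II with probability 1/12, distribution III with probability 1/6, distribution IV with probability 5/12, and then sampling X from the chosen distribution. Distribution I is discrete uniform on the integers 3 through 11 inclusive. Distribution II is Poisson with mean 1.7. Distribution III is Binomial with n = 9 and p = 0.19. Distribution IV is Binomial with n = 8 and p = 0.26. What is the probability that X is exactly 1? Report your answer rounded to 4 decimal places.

Conditional on each component, P(X = 1): I: 0; II: 0.310562; III: 0.316866; IV: 0.252747.
By total probability, P(X = 1) = 0.333333·0 + 0.0833333·0.310562 + 0.166667·0.316866 + 0.416667·0.252747 = 0.184002.

0.1840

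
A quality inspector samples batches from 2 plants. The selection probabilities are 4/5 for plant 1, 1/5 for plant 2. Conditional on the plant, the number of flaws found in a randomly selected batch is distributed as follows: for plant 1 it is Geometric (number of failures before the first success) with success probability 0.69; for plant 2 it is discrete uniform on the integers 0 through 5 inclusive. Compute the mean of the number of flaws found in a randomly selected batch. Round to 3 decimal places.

Component means — 1: 0.449275; 2: 2.5.
E[X] = 0.8·0.449275 + 0.2·2.5 = 0.85942.

0.859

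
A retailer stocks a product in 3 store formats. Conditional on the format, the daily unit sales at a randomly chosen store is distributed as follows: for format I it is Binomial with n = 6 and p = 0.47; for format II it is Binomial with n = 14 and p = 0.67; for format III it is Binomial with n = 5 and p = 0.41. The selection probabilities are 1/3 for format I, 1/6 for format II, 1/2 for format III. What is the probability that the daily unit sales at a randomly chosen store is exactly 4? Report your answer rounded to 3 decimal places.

0.111

Conditional on each format, P(X = 4): I: 0.205605; II: 0.00308939; III: 0.0833599.
By total probability, P(X = 4) = 0.333333·0.205605 + 0.166667·0.00308939 + 0.5·0.0833599 = 0.11073.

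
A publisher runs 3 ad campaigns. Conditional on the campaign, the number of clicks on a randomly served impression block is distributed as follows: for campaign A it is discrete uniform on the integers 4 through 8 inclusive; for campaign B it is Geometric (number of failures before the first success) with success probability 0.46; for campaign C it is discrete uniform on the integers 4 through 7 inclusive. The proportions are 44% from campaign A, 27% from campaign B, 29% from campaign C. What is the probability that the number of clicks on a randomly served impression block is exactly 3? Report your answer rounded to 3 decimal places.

Conditional on each campaign, P(X = 3): A: 0; B: 0.0724334; C: 0.
By total probability, P(X = 3) = 0.44·0 + 0.27·0.0724334 + 0.29·0 = 0.019557.

0.020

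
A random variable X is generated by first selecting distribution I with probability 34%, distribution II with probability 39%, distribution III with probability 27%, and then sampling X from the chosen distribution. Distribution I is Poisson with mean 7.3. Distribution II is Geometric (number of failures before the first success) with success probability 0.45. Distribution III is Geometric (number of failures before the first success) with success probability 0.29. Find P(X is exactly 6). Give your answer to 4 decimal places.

Conditional on each component, P(X = 6): I: 0.141989; II: 0.0124563; III: 0.0371491.
By total probability, P(X = 6) = 0.34·0.141989 + 0.39·0.0124563 + 0.27·0.0371491 = 0.0631645.

0.0632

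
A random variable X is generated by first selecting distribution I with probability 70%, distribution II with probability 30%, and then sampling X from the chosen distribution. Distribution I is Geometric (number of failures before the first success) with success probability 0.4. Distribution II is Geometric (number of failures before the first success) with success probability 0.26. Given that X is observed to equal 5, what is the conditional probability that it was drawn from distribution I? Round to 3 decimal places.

0.557

Likelihoods P(X=5 | ·): I: 0.031104; II: 0.0576942.
Posterior ∝ prior × likelihood. Numerator for I: 0.7·0.031104 = 0.0217728.
Normalizing constant: 0.7·0.031104 + 0.3·0.0576942 = 0.0390811.
P(I | observation) = 0.0217728 / 0.0390811 = 0.557119.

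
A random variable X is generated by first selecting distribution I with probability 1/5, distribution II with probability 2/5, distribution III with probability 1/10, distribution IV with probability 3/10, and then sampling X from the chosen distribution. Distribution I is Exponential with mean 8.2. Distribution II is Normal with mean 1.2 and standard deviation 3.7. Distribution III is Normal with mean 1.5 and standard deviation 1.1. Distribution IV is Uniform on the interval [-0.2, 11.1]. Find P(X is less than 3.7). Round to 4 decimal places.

Conditional on each component, P(X < 3.7): I: 0.363149; II: 0.750377; III: 0.97725; IV: 0.345133.
By total probability, P(X < 3.7) = 0.2·0.363149 + 0.4·0.750377 + 0.1·0.97725 + 0.3·0.345133 = 0.574045.

0.5740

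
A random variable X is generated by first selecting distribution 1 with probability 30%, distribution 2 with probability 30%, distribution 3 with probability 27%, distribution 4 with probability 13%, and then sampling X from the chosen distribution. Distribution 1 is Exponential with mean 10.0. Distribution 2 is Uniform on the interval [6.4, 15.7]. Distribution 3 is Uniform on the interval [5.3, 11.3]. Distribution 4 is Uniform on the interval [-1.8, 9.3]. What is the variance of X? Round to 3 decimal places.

39.581

Per component, 1: μ=10, E[X²]=200; 2: μ=11.05, E[X²]=129.31; 3: μ=8.3, E[X²]=71.89; 4: μ=3.75, E[X²]=24.33.
E[X] = 0.3·10 + 0.3·11.05 + 0.27·8.3 + 0.13·3.75 = 9.0435.
E[X²] = 0.3·200 + 0.3·129.31 + 0.27·71.89 + 0.13·24.33 = 121.366.
Var(X) = E[X²] − (E[X])² = 121.366 − 81.7849 = 39.5813.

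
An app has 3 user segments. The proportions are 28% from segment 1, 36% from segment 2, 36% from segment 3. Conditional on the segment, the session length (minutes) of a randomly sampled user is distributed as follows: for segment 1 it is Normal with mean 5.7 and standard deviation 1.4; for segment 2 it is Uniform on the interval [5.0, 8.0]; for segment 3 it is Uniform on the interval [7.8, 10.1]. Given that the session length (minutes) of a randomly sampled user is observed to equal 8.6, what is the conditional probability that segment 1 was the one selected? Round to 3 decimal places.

Likelihoods f(8.6 | ·): 1: 0.033346; 2: 0; 3: 0.434783.
Posterior ∝ prior × likelihood. Numerator for 1: 0.28·0.033346 = 0.00933687.
Normalizing constant: 0.28·0.033346 + 0.36·0 + 0.36·0.434783 = 0.165859.
P(1 | observation) = 0.00933687 / 0.165859 = 0.0562941.

0.056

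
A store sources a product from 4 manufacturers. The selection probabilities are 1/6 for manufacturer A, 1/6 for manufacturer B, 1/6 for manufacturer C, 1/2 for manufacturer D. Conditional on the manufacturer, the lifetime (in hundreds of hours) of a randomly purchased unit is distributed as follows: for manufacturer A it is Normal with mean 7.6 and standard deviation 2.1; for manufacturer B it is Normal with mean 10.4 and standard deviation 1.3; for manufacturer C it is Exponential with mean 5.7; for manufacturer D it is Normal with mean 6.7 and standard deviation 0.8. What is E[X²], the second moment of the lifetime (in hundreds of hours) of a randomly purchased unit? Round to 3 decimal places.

62.265

For each component E[X²] = Var + (mean)², giving A: 62.17; B: 109.85; C: 64.98; D: 45.53.
Overall E[X²] = 0.166667·62.17 + 0.166667·109.85 + 0.166667·64.98 + 0.5·45.53 = 62.265.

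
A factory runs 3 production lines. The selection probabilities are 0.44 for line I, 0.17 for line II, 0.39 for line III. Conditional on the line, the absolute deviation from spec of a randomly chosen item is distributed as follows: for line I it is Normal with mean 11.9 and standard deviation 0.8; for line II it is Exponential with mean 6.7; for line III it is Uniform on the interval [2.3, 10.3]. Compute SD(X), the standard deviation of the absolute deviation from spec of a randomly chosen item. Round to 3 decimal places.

Per component, I: μ=11.9, E[X²]=142.25; II: μ=6.7, E[X²]=89.78; III: μ=6.3, E[X²]=45.0233.
E[X] = 0.44·11.9 + 0.17·6.7 + 0.39·6.3 = 8.832.
E[X²] = 0.44·142.25 + 0.17·89.78 + 0.39·45.0233 = 95.4117.
Var(X) = E[X²] − (E[X])² = 95.4117 − 78.0042 = 17.4075.
SD(X) = √17.4075 = 4.17223.

4.172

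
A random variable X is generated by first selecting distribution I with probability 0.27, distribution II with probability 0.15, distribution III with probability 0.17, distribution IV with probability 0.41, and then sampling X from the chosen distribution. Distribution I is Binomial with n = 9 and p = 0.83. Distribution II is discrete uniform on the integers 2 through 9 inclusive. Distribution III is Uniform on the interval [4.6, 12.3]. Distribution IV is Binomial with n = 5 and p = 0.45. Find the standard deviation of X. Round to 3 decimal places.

Per component, I: μ=7.47, E[X²]=57.0708; II: μ=5.5, E[X²]=35.5; III: μ=8.45, E[X²]=76.3433; IV: μ=2.25, E[X²]=6.3.
E[X] = 0.27·7.47 + 0.15·5.5 + 0.17·8.45 + 0.41·2.25 = 5.2009.
E[X²] = 0.27·57.0708 + 0.15·35.5 + 0.17·76.3433 + 0.41·6.3 = 36.2955.
Var(X) = E[X²] − (E[X])² = 36.2955 − 27.0494 = 9.24612.
SD(X) = √9.24612 = 3.04074.

3.041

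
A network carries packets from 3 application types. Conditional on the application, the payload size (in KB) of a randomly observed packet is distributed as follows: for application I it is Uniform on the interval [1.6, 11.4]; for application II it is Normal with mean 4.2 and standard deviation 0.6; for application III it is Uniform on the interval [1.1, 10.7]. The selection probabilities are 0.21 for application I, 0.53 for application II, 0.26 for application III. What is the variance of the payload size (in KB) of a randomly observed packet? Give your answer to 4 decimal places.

4.8750

Per component, I: μ=6.5, E[X²]=50.2533; II: μ=4.2, E[X²]=18; III: μ=5.9, E[X²]=42.49.
E[X] = 0.21·6.5 + 0.53·4.2 + 0.26·5.9 = 5.125.
E[X²] = 0.21·50.2533 + 0.53·18 + 0.26·42.49 = 31.1406.
Var(X) = E[X²] − (E[X])² = 31.1406 − 26.2656 = 4.87497.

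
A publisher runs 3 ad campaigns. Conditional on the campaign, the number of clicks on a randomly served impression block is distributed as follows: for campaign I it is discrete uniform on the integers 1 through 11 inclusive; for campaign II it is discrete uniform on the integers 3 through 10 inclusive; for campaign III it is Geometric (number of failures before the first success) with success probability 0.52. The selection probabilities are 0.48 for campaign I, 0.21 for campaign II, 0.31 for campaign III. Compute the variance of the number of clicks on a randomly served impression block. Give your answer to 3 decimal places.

12.338

Per component, I: μ=6, E[X²]=46; II: μ=6.5, E[X²]=47.5; III: μ=0.923077, E[X²]=2.62722.
E[X] = 0.48·6 + 0.21·6.5 + 0.31·0.923077 = 4.53115.
E[X²] = 0.48·46 + 0.21·47.5 + 0.31·2.62722 = 32.8694.
Var(X) = E[X²] − (E[X])² = 32.8694 − 20.5314 = 12.3381.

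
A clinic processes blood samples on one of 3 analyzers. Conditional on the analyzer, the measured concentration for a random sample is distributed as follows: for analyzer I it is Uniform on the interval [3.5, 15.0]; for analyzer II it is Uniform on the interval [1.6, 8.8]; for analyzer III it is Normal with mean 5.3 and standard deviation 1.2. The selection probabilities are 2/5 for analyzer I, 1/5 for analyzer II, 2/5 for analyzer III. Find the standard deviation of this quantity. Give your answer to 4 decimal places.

Per component, I: μ=9.25, E[X²]=96.5833; II: μ=5.2, E[X²]=31.36; III: μ=5.3, E[X²]=29.53.
E[X] = 0.4·9.25 + 0.2·5.2 + 0.4·5.3 = 6.86.
E[X²] = 0.4·96.5833 + 0.2·31.36 + 0.4·29.53 = 56.7173.
Var(X) = E[X²] − (E[X])² = 56.7173 − 47.0596 = 9.65773.
SD(X) = √9.65773 = 3.10769.

3.1077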